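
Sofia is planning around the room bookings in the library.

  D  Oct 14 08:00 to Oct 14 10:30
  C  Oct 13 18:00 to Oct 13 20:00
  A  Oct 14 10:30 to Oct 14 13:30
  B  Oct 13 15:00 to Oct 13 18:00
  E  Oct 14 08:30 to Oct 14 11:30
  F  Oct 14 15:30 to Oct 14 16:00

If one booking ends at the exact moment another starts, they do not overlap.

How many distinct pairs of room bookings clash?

2

Sorted by start: B, C, D, E, A, F.
C starts exactly when B ends (back-to-back, no overlap), so nothing later overlaps B either.
D starts after C ends, so nothing later overlaps C either.
E starts before D ends → D and E overlap.
A starts exactly when D ends (back-to-back, no overlap), so nothing later overlaps D either.
A starts before E ends → E and A overlap.
F starts after E ends.
F starts after A ends.
Overlapping pairs: A & E, D & E — 2 in total.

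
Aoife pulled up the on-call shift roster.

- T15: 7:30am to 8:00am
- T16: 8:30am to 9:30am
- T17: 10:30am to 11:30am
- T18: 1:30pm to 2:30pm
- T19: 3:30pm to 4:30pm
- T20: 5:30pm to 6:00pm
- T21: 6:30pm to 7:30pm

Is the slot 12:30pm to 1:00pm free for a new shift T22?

Yes — the slot is free

T15: ends 8:00am at or before T22 starts 12:30pm → clear.
T16: ends 9:30am at or before T22 starts 12:30pm → clear.
T17: ends 11:30am at or before T22 starts 12:30pm → clear.
T18: starts 1:30pm at or after T22 ends 1:00pm → clear.
T19: starts 3:30pm at or after T22 ends 1:00pm → clear.
T20: starts 5:30pm at or after T22 ends 1:00pm → clear.
T21: starts 6:30pm at or after T22 ends 1:00pm → clear.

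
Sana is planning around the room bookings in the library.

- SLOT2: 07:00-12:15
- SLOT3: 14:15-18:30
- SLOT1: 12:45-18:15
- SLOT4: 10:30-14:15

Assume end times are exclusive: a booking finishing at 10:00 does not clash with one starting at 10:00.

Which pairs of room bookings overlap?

SLOT1 & SLOT3, SLOT1 & SLOT4, SLOT2 & SLOT4

Check each pair: they overlap iff neither finishes before the other starts.
Sorted by start: SLOT2, SLOT4, SLOT1, SLOT3.
SLOT4 starts before SLOT2 ends → SLOT2 and SLOT4 overlap.
SLOT1 starts after SLOT2 ends — done with SLOT2.
SLOT1 starts before SLOT4 ends → SLOT4 and SLOT1 overlap.
SLOT3 starts exactly when SLOT4 ends (back-to-back, no overlap).
SLOT3 starts before SLOT1 ends → SLOT1 and SLOT3 overlap.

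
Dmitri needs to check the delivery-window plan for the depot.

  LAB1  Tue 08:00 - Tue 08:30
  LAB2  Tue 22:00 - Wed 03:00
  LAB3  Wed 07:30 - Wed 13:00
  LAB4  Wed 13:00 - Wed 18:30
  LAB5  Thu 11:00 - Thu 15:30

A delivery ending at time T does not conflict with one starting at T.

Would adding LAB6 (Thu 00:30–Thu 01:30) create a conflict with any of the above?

No — it doesn't clash with anything

LAB1: ends Tue 08:30 at or before LAB6 starts Thu 00:30 → clear.
LAB2: ends Wed 03:00 at or before LAB6 starts Thu 00:30 → clear.
LAB3: ends Wed 13:00 at or before LAB6 starts Thu 00:30 → clear.
LAB4: ends Wed 18:30 at or before LAB6 starts Thu 00:30 → clear.
LAB5: starts Thu 11:00 at or after LAB6 ends Thu 01:30 → clear.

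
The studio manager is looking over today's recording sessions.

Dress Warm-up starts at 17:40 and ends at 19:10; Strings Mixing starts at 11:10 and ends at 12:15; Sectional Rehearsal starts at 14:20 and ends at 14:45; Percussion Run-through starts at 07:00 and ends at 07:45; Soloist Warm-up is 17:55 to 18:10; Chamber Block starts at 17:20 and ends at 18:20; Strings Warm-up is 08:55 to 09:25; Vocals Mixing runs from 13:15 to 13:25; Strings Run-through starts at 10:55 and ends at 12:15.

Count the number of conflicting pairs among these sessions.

4

Sorted by start: Percussion Run-through, Strings Warm-up, Strings Run-through, Strings Mixing, Vocals Mixing, Sectional Rehearsal, Chamber Block, Dress Warm-up, Soloist Warm-up.
Strings Warm-up starts after Percussion Run-through ends, so Percussion Run-through has no further overlaps.
Strings Run-through starts after Strings Warm-up ends, so Strings Warm-up has no further overlaps.
Strings Mixing starts before Strings Run-through ends → Strings Run-through and Strings Mixing overlap.
Vocals Mixing starts after Strings Run-through ends, so Strings Run-through has no further overlaps.
Vocals Mixing starts after Strings Mixing ends, so Strings Mixing has no further overlaps.
Sectional Rehearsal starts after Vocals Mixing ends, so Vocals Mixing has no further overlaps.
Chamber Block starts after Sectional Rehearsal ends, so Sectional Rehearsal has no further overlaps.
Dress Warm-up starts before Chamber Block ends → Chamber Block and Dress Warm-up overlap.
Soloist Warm-up starts before Chamber Block ends → Chamber Block and Soloist Warm-up overlap.
Soloist Warm-up starts before Dress Warm-up ends → Dress Warm-up and Soloist Warm-up overlap.
Overlapping pairs: Chamber Block & Dress Warm-up, Chamber Block & Soloist Warm-up, Dress Warm-up & Soloist Warm-up, Strings Mixing & Strings Run-through — 4 in total.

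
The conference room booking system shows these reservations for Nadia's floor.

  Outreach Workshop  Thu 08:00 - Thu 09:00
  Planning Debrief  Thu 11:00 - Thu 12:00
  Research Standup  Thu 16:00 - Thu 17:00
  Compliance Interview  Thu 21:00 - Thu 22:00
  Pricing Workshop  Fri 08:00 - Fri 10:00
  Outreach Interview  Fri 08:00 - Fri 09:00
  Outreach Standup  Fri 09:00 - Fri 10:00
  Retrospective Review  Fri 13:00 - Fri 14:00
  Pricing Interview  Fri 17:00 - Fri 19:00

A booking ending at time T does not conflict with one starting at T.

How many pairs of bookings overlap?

Sorted by start: Outreach Workshop, Planning Debrief, Research Standup, Compliance Interview, Pricing Workshop, Outreach Interview, Outreach Standup, Retrospective Review, Pricing Interview.
Planning Debrief starts after Outreach Workshop ends — done with Outreach Workshop.
Research Standup starts after Planning Debrief ends — done with Planning Debrief.
Compliance Interview starts after Research Standup ends — done with Research Standup.
Pricing Workshop starts after Compliance Interview ends — done with Compliance Interview.
Outreach Interview starts before Pricing Workshop ends → Pricing Workshop and Outreach Interview overlap.
Outreach Standup starts before Pricing Workshop ends → Pricing Workshop and Outreach Standup overlap.
Retrospective Review starts after Pricing Workshop ends — done with Pricing Workshop.
Outreach Standup starts exactly when Outreach Interview ends (back-to-back, no overlap) — done with Outreach Interview.
Retrospective Review starts after Outreach Standup ends — done with Outreach Standup.
Pricing Interview starts after Retrospective Review ends.
Overlapping pairs: Outreach Interview & Pricing Workshop, Outreach Standup & Pricing Workshop — 2 in total.

2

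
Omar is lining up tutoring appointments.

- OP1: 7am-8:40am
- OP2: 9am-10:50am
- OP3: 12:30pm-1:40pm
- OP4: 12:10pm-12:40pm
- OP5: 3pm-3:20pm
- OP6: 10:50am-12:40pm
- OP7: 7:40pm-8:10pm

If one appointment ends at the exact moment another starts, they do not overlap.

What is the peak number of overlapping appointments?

3

Sweep the timeline, counting +1 at each start and −1 at each end (ends before starts at a tie):
7am start OP1 → 1
8:40am end OP1 → 0
9am start OP2 → 1
10:50am end OP2 → 0
10:50am start OP6 → 1
12:10pm start OP4 → 2
12:30pm start OP3 → 3
12:40pm end OP4 → 2
12:40pm end OP6 → 1
1:40pm end OP3 → 0
3pm start OP5 → 1
3:20pm end OP5 → 0
7:40pm start OP7 → 1
8:10pm end OP7 → 0
Peak is 3, at 12:30pm (OP3, OP4, OP6).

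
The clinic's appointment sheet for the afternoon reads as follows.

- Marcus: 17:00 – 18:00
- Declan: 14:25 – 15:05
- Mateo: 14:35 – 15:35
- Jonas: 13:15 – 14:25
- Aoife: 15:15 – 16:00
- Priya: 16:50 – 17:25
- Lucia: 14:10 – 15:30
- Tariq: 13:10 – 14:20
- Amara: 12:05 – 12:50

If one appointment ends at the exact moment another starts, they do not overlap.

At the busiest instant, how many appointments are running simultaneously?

Sweep the timeline, counting +1 at each start and −1 at each end (ends before starts at a tie):
12:05 start Amara → 1
12:50 end Amara → 0
13:10 start Tariq → 1
13:15 start Jonas → 2
14:10 start Lucia → 3
14:20 end Tariq → 2
14:25 end Jonas → 1
14:25 start Declan → 2
14:35 start Mateo → 3
15:05 end Declan → 2
15:15 start Aoife → 3
15:30 end Lucia → 2
15:35 end Mateo → 1
16:00 end Aoife → 0
16:50 start Priya → 1
17:00 start Marcus → 2
17:25 end Priya → 1
18:00 end Marcus → 0
Peak is 3, at 14:10 (Jonas, Lucia, Tariq).

3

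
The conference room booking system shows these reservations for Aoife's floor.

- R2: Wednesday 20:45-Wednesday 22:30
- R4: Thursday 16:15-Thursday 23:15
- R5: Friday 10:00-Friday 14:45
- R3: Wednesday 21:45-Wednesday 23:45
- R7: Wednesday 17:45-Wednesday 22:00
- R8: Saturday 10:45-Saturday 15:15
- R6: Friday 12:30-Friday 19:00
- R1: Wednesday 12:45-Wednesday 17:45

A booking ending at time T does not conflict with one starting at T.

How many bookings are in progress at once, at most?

Sweep the timeline, counting +1 at each start and −1 at each end (ends before starts at a tie):
Wednesday 12:45 start R1 → 1
Wednesday 17:45 end R1 → 0
Wednesday 17:45 start R7 → 1
Wednesday 20:45 start R2 → 2
Wednesday 21:45 start R3 → 3
Wednesday 22:00 end R7 → 2
Wednesday 22:30 end R2 → 1
Wednesday 23:45 end R3 → 0
Thursday 16:15 start R4 → 1
Thursday 23:15 end R4 → 0
Friday 10:00 start R5 → 1
Friday 12:30 start R6 → 2
Friday 14:45 end R5 → 1
Friday 19:00 end R6 → 0
Saturday 10:45 start R8 → 1
Saturday 15:15 end R8 → 0
Peak is 3, at Wednesday 21:45 (R2, R3, R7).

3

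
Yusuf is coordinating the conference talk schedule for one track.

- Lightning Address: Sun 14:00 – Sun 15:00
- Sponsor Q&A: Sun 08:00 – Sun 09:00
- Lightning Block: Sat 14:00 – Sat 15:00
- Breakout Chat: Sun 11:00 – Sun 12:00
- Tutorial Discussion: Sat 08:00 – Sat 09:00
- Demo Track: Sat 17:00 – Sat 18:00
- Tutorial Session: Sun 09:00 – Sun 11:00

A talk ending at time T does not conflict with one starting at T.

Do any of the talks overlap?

Sorted by start: Tutorial Discussion, Lightning Block, Demo Track, Sponsor Q&A, Tutorial Session, Breakout Chat, Lightning Address.
Lightning Block starts after Tutorial Discussion ends; Tutorial Discussion is clear from here.
Demo Track starts after Lightning Block ends; Lightning Block is clear from here.
Sponsor Q&A starts after Demo Track ends; Demo Track is clear from here.
Tutorial Session starts exactly when Sponsor Q&A ends (back-to-back, no overlap); Sponsor Q&A is clear from here.
Breakout Chat starts exactly when Tutorial Session ends (back-to-back, no overlap); Tutorial Session is clear from here.
Lightning Address starts after Breakout Chat ends.
Every pair is clear; the schedule has no overlaps.

No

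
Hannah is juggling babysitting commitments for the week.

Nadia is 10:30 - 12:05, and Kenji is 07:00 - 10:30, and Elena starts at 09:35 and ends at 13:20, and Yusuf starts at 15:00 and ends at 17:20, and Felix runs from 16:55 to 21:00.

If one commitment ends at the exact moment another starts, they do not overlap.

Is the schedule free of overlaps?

No

Sorted by start: Kenji, Elena, Nadia, Yusuf, Felix.
Elena starts before Kenji ends → Kenji and Elena overlap.
That's a conflict, so the schedule is not conflict-free.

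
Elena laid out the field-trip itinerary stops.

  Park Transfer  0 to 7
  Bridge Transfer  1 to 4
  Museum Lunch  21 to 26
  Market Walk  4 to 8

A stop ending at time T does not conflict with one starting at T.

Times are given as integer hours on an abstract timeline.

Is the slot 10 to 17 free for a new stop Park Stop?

Yes — the slot is free

Park Transfer: ends 7 at or before Park Stop starts 10 → clear.
Bridge Transfer: ends 4 at or before Park Stop starts 10 → clear.
Market Walk: ends 8 at or before Park Stop starts 10 → clear.
Museum Lunch: starts 21 at or after Park Stop ends 17 → clear.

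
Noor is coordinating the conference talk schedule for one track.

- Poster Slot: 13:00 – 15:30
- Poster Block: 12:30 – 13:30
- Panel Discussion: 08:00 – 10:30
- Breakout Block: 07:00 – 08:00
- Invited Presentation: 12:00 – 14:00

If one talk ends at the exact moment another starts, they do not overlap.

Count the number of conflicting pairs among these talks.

Check each pair: they overlap iff neither finishes before the other starts.
Sorted by start: Breakout Block, Panel Discussion, Invited Presentation, Poster Block, Poster Slot.
Panel Discussion starts exactly when Breakout Block ends (back-to-back, no overlap); Breakout Block is clear from here.
Invited Presentation starts after Panel Discussion ends; Panel Discussion is clear from here.
Poster Block starts before Invited Presentation ends → Invited Presentation and Poster Block overlap.
Poster Slot starts before Invited Presentation ends → Invited Presentation and Poster Slot overlap.
Poster Slot starts before Poster Block ends → Poster Block and Poster Slot overlap.
Overlapping pairs: Invited Presentation & Poster Block, Invited Presentation & Poster Slot, Poster Block & Poster Slot — 3 in total.

3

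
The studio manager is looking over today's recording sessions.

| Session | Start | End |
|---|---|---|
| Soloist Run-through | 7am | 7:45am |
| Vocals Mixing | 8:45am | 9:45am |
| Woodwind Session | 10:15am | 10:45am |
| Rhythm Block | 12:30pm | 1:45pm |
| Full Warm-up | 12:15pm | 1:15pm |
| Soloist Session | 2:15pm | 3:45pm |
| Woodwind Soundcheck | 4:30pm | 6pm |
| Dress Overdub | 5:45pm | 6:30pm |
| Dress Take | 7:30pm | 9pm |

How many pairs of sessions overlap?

Sorted by start: Soloist Run-through, Vocals Mixing, Woodwind Session, Full Warm-up, Rhythm Block, Soloist Session, Woodwind Soundcheck, Dress Overdub, Dress Take.
Vocals Mixing starts after Soloist Run-through ends, so nothing later overlaps Soloist Run-through either.
Woodwind Session starts after Vocals Mixing ends, so nothing later overlaps Vocals Mixing either.
Full Warm-up starts after Woodwind Session ends, so nothing later overlaps Woodwind Session either.
Rhythm Block starts before Full Warm-up ends → Full Warm-up and Rhythm Block overlap.
Soloist Session starts after Full Warm-up ends, so nothing later overlaps Full Warm-up either.
Soloist Session starts after Rhythm Block ends, so nothing later overlaps Rhythm Block either.
Woodwind Soundcheck starts after Soloist Session ends, so nothing later overlaps Soloist Session either.
Dress Overdub starts before Woodwind Soundcheck ends → Woodwind Soundcheck and Dress Overdub overlap.
Dress Take starts after Woodwind Soundcheck ends.
Dress Take starts after Dress Overdub ends.
Overlapping pairs: Dress Overdub & Woodwind Soundcheck, Full Warm-up & Rhythm Block — 2 in total.

2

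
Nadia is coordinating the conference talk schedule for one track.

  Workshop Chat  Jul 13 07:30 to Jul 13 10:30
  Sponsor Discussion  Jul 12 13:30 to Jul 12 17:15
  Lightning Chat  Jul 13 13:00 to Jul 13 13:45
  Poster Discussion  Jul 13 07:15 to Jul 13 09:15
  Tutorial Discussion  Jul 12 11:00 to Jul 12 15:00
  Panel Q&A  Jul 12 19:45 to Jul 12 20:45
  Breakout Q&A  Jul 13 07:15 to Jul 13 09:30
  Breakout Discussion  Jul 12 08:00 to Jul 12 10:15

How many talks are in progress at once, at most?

Sweep the timeline, counting +1 at each start and −1 at each end (ends before starts at a tie):
Jul 12 08:00 start Breakout Discussion → 1
Jul 12 10:15 end Breakout Discussion → 0
Jul 12 11:00 start Tutorial Discussion → 1
Jul 12 13:30 start Sponsor Discussion → 2
Jul 12 15:00 end Tutorial Discussion → 1
Jul 12 17:15 end Sponsor Discussion → 0
Jul 12 19:45 start Panel Q&A → 1
Jul 12 20:45 end Panel Q&A → 0
Jul 13 07:15 start Breakout Q&A → 1
Jul 13 07:15 start Poster Discussion → 2
Jul 13 07:30 start Workshop Chat → 3
Jul 13 09:15 end Poster Discussion → 2
Jul 13 09:30 end Breakout Q&A → 1
Jul 13 10:30 end Workshop Chat → 0
Jul 13 13:00 start Lightning Chat → 1
Jul 13 13:45 end Lightning Chat → 0
Peak is 3, at Jul 13 07:30 (Breakout Q&A, Poster Discussion, Workshop Chat).

3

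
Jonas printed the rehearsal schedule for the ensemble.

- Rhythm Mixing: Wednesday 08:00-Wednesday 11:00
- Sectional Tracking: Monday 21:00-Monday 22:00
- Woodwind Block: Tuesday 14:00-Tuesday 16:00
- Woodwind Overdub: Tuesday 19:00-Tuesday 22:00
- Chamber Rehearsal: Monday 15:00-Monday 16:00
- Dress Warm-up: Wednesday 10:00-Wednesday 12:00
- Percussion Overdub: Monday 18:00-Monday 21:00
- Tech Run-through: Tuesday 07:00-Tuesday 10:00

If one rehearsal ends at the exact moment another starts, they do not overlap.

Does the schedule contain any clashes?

Check each pair: they overlap iff neither finishes before the other starts.
Sorted by start: Chamber Rehearsal, Percussion Overdub, Sectional Tracking, Tech Run-through, Woodwind Block, Woodwind Overdub, Rhythm Mixing, Dress Warm-up.
Percussion Overdub starts after Chamber Rehearsal ends, so Chamber Rehearsal has no further overlaps.
Sectional Tracking starts exactly when Percussion Overdub ends (back-to-back, no overlap), so Percussion Overdub has no further overlaps.
Tech Run-through starts after Sectional Tracking ends, so Sectional Tracking has no further overlaps.
Woodwind Block starts after Tech Run-through ends, so Tech Run-through has no further overlaps.
Woodwind Overdub starts after Woodwind Block ends, so Woodwind Block has no further overlaps.
Rhythm Mixing starts after Woodwind Overdub ends, so Woodwind Overdub has no further overlaps.
Dress Warm-up starts before Rhythm Mixing ends → Rhythm Mixing and Dress Warm-up overlap.
That's a conflict, so the schedule is not conflict-free.

Yes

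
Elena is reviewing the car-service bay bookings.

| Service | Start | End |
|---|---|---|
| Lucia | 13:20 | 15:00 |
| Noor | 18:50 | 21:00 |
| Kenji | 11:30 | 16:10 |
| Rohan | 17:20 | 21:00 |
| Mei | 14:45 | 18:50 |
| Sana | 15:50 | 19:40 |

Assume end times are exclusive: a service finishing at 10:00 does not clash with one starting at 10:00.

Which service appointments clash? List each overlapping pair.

Kenji & Lucia, Kenji & Mei, Kenji & Sana, Lucia & Mei, Mei & Rohan, Mei & Sana, Noor & Rohan, Noor & Sana, Rohan & Sana

Sorted by start: Kenji, Lucia, Mei, Sana, Rohan, Noor.
Lucia starts before Kenji ends → Kenji and Lucia overlap.
Mei starts before Kenji ends → Kenji and Mei overlap.
Sana starts before Kenji ends → Kenji and Sana overlap.
Rohan starts after Kenji ends — done with Kenji.
Mei starts before Lucia ends → Lucia and Mei overlap.
Sana starts after Lucia ends — done with Lucia.
Sana starts before Mei ends → Mei and Sana overlap.
Rohan starts before Mei ends → Mei and Rohan overlap.
Noor starts exactly when Mei ends (back-to-back, no overlap).
Rohan starts before Sana ends → Sana and Rohan overlap.
Noor starts before Sana ends → Sana and Noor overlap.
Noor starts before Rohan ends → Rohan and Noor overlap.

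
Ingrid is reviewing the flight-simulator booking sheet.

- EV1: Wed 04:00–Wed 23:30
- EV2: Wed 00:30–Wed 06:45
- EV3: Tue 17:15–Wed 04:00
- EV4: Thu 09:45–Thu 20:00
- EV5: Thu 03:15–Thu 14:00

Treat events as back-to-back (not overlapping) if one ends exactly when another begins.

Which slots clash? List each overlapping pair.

Check each pair: they overlap iff neither finishes before the other starts.
Sorted by start: EV3, EV2, EV1, EV5, EV4.
EV2 starts before EV3 ends → EV3 and EV2 overlap.
EV1 starts exactly when EV3 ends (back-to-back, no overlap); EV3 is clear from here.
EV1 starts before EV2 ends → EV2 and EV1 overlap.
EV5 starts after EV2 ends; EV2 is clear from here.
EV5 starts after EV1 ends; EV1 is clear from here.
EV4 starts before EV5 ends → EV5 and EV4 overlap.

EV1 & EV2, EV2 & EV3, EV4 & EV5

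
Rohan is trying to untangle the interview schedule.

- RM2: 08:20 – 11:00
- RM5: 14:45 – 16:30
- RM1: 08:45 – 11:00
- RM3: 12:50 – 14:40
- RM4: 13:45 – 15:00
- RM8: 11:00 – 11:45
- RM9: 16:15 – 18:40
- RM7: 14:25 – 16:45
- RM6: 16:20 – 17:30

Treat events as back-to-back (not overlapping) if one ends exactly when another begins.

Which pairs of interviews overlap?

RM1 & RM2, RM3 & RM4, RM3 & RM7, RM4 & RM5, RM4 & RM7, RM5 & RM6, RM5 & RM7, RM5 & RM9, RM6 & RM7, RM6 & RM9, RM7 & RM9

Sorted by start: RM2, RM1, RM8, RM3, RM4, RM7, RM5, RM9, RM6.
RM1 starts before RM2 ends → RM2 and RM1 overlap.
RM8 starts exactly when RM2 ends (back-to-back, no overlap), so RM2 has no further overlaps.
RM8 starts exactly when RM1 ends (back-to-back, no overlap), so RM1 has no further overlaps.
RM3 starts after RM8 ends, so RM8 has no further overlaps.
RM4 starts before RM3 ends → RM3 and RM4 overlap.
RM7 starts before RM3 ends → RM3 and RM7 overlap.
RM5 starts after RM3 ends, so RM3 has no further overlaps.
RM7 starts before RM4 ends → RM4 and RM7 overlap.
RM5 starts before RM4 ends → RM4 and RM5 overlap.
RM9 starts after RM4 ends, so RM4 has no further overlaps.
RM5 starts before RM7 ends → RM7 and RM5 overlap.
RM9 starts before RM7 ends → RM7 and RM9 overlap.
RM6 starts before RM7 ends → RM7 and RM6 overlap.
RM9 starts before RM5 ends → RM5 and RM9 overlap.
RM6 starts before RM5 ends → RM5 and RM6 overlap.
RM6 starts before RM9 ends → RM9 and RM6 overlap.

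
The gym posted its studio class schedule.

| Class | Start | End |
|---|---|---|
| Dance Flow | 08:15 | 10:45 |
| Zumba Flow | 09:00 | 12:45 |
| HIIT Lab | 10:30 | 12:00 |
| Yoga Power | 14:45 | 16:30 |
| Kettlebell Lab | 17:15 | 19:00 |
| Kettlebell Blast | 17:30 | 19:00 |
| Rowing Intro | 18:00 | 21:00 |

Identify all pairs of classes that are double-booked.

Dance Flow & HIIT Lab, Dance Flow & Zumba Flow, HIIT Lab & Zumba Flow, Kettlebell Blast & Kettlebell Lab, Kettlebell Blast & Rowing Intro, Kettlebell Lab & Rowing Intro

Two intervals overlap when each starts before the other ends.
Sorted by start: Dance Flow, Zumba Flow, HIIT Lab, Yoga Power, Kettlebell Lab, Kettlebell Blast, Rowing Intro.
Zumba Flow starts before Dance Flow ends → Dance Flow and Zumba Flow overlap.
HIIT Lab starts before Dance Flow ends → Dance Flow and HIIT Lab overlap.
Yoga Power starts after Dance Flow ends, so nothing later overlaps Dance Flow either.
HIIT Lab starts before Zumba Flow ends → Zumba Flow and HIIT Lab overlap.
Yoga Power starts after Zumba Flow ends, so nothing later overlaps Zumba Flow either.
Yoga Power starts after HIIT Lab ends, so nothing later overlaps HIIT Lab either.
Kettlebell Lab starts after Yoga Power ends, so nothing later overlaps Yoga Power either.
Kettlebell Blast starts before Kettlebell Lab ends → Kettlebell Lab and Kettlebell Blast overlap.
Rowing Intro starts before Kettlebell Lab ends → Kettlebell Lab and Rowing Intro overlap.
Rowing Intro starts before Kettlebell Blast ends → Kettlebell Blast and Rowing Intro overlap.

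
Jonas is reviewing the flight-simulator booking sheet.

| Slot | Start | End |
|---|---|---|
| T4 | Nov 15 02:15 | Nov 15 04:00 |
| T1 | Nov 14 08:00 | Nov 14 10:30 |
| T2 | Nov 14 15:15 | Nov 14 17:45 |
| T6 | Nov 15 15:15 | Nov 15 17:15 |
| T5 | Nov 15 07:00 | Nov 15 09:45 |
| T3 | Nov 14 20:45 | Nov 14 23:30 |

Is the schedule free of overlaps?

Check each pair: they overlap iff neither finishes before the other starts.
Sorted by start: T1, T2, T3, T4, T5, T6.
T2 starts after T1 ends, so T1 has no further overlaps.
T3 starts after T2 ends, so T2 has no further overlaps.
T4 starts after T3 ends, so T3 has no further overlaps.
T5 starts after T4 ends, so T4 has no further overlaps.
T6 starts after T5 ends.
Every pair is clear; the schedule has no overlaps.

Yes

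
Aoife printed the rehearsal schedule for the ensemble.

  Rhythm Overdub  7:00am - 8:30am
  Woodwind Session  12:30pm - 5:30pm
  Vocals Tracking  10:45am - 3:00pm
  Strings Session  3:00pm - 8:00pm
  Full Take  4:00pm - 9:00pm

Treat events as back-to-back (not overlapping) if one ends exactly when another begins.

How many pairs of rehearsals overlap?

Sorted by start: Rhythm Overdub, Vocals Tracking, Woodwind Session, Strings Session, Full Take.
Vocals Tracking starts after Rhythm Overdub ends; Rhythm Overdub is clear from here.
Woodwind Session starts before Vocals Tracking ends → Vocals Tracking and Woodwind Session overlap.
Strings Session starts exactly when Vocals Tracking ends (back-to-back, no overlap); Vocals Tracking is clear from here.
Strings Session starts before Woodwind Session ends → Woodwind Session and Strings Session overlap.
Full Take starts before Woodwind Session ends → Woodwind Session and Full Take overlap.
Full Take starts before Strings Session ends → Strings Session and Full Take overlap.
Overlapping pairs: Full Take & Strings Session, Full Take & Woodwind Session, Strings Session & Woodwind Session, Vocals Tracking & Woodwind Session — 4 in total.

4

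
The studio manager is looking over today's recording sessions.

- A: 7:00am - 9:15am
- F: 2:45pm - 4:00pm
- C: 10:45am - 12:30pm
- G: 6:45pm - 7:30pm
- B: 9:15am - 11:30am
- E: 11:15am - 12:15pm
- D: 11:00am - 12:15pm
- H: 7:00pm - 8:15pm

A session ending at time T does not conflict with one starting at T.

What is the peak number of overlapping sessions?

4

Walk through starts and ends in time order (an end at T is processed before a start at T):
7:00am start A → 1
9:15am end A → 0
9:15am start B → 1
10:45am start C → 2
11:00am start D → 3
11:15am start E → 4
11:30am end B → 3
12:15pm end D → 2
12:15pm end E → 1
12:30pm end C → 0
2:45pm start F → 1
4:00pm end F → 0
6:45pm start G → 1
7:00pm start H → 2
7:30pm end G → 1
8:15pm end H → 0
Peak is 4, at 11:15am (B, C, D, E).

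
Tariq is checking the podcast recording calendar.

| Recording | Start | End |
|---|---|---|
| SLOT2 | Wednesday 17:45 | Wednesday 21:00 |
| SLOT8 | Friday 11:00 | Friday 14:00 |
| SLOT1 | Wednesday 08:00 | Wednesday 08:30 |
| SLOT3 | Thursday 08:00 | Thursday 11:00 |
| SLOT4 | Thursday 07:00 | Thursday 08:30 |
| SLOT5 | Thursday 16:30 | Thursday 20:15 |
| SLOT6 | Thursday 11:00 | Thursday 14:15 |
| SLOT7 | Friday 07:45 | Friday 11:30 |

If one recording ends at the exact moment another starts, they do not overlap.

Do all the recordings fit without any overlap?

Check each pair: they overlap iff neither finishes before the other starts.
Sorted by start: SLOT1, SLOT2, SLOT4, SLOT3, SLOT6, SLOT5, SLOT7, SLOT8.
SLOT2 starts after SLOT1 ends, so SLOT1 has no further overlaps.
SLOT4 starts after SLOT2 ends, so SLOT2 has no further overlaps.
SLOT3 starts before SLOT4 ends → SLOT4 and SLOT3 overlap.
That's a conflict, so the schedule is not conflict-free.

No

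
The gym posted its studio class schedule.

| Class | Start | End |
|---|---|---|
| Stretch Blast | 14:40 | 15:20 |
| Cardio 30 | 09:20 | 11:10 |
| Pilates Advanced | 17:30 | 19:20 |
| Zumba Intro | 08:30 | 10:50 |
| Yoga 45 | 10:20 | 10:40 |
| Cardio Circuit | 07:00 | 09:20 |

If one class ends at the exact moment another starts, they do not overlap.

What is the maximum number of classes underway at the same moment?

Walk through starts and ends in time order (an end at T is processed before a start at T):
07:00 start Cardio Circuit → 1
08:30 start Zumba Intro → 2
09:20 end Cardio Circuit → 1
09:20 start Cardio 30 → 2
10:20 start Yoga 45 → 3
10:40 end Yoga 45 → 2
10:50 end Zumba Intro → 1
11:10 end Cardio 30 → 0
14:40 start Stretch Blast → 1
15:20 end Stretch Blast → 0
17:30 start Pilates Advanced → 1
19:20 end Pilates Advanced → 0
Peak is 3, at 10:20 (Cardio 30, Yoga 45, Zumba Intro).

3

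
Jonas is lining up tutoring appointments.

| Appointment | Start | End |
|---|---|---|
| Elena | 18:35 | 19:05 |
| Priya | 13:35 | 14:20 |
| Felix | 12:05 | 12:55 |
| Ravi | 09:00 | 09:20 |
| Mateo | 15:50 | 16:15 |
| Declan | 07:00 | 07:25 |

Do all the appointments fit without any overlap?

Two intervals overlap when each starts before the other ends.
Sorted by start: Declan, Ravi, Felix, Priya, Mateo, Elena.
Ravi starts after Declan ends; Declan is clear from here.
Felix starts after Ravi ends; Ravi is clear from here.
Priya starts after Felix ends; Felix is clear from here.
Mateo starts after Priya ends; Priya is clear from here.
Elena starts after Mateo ends.
Every pair is clear; the schedule has no overlaps.

Yes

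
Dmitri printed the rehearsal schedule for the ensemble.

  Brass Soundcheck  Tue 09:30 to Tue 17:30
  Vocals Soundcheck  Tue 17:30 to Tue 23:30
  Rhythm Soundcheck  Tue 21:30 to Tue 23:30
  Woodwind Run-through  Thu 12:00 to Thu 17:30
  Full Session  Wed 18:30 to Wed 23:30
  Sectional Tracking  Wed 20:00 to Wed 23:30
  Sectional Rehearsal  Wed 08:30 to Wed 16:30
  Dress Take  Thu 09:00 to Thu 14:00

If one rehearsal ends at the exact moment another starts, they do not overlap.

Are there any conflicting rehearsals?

Sorted by start: Brass Soundcheck, Vocals Soundcheck, Rhythm Soundcheck, Sectional Rehearsal, Full Session, Sectional Tracking, Dress Take, Woodwind Run-through.
Vocals Soundcheck starts exactly when Brass Soundcheck ends (back-to-back, no overlap), so nothing later overlaps Brass Soundcheck either.
Rhythm Soundcheck starts before Vocals Soundcheck ends → Vocals Soundcheck and Rhythm Soundcheck overlap.
That's a conflict, so the schedule is not conflict-free.

Yes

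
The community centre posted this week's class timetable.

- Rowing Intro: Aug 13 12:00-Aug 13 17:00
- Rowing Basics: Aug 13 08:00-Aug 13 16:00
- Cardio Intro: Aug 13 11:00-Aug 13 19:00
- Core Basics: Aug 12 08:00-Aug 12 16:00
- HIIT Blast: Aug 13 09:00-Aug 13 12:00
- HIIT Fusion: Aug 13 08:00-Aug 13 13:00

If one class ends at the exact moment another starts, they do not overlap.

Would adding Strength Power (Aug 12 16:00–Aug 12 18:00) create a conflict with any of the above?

Core Basics: ends Aug 12 16:00 at or before Strength Power starts Aug 12 16:00 → clear.
HIIT Fusion: starts Aug 13 08:00 at or after Strength Power ends Aug 12 18:00 → clear.
Rowing Basics: starts Aug 13 08:00 at or after Strength Power ends Aug 12 18:00 → clear.
HIIT Blast: starts Aug 13 09:00 at or after Strength Power ends Aug 12 18:00 → clear.
Cardio Intro: starts Aug 13 11:00 at or after Strength Power ends Aug 12 18:00 → clear.
Rowing Intro: starts Aug 13 12:00 at or after Strength Power ends Aug 12 18:00 → clear.

No — it doesn't clash with anything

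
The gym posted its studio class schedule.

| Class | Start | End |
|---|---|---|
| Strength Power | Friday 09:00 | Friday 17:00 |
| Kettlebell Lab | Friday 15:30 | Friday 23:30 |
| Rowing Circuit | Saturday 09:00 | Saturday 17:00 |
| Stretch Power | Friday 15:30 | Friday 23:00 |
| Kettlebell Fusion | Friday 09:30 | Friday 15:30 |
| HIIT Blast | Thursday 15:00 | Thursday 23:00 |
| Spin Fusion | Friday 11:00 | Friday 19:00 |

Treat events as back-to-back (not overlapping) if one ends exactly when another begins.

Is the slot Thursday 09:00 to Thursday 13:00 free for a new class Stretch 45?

Yes — the slot is free

HIIT Blast: starts Thursday 15:00 at or after Stretch 45 ends Thursday 13:00 → clear.
Strength Power: starts Friday 09:00 at or after Stretch 45 ends Thursday 13:00 → clear.
Kettlebell Fusion: starts Friday 09:30 at or after Stretch 45 ends Thursday 13:00 → clear.
Spin Fusion: starts Friday 11:00 at or after Stretch 45 ends Thursday 13:00 → clear.
Kettlebell Lab: starts Friday 15:30 at or after Stretch 45 ends Thursday 13:00 → clear.
Stretch Power: starts Friday 15:30 at or after Stretch 45 ends Thursday 13:00 → clear.
Rowing Circuit: starts Saturday 09:00 at or after Stretch 45 ends Thursday 13:00 → clear.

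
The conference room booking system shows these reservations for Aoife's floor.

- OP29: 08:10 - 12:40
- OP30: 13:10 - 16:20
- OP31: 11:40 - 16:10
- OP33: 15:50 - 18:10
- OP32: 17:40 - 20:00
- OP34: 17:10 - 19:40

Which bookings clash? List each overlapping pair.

OP29 & OP31, OP30 & OP31, OP30 & OP33, OP31 & OP33, OP32 & OP33, OP32 & OP34, OP33 & OP34

Two intervals overlap when each starts before the other ends.
Sorted by start: OP29, OP31, OP30, OP33, OP34, OP32.
OP31 starts before OP29 ends → OP29 and OP31 overlap.
OP30 starts after OP29 ends — done with OP29.
OP30 starts before OP31 ends → OP31 and OP30 overlap.
OP33 starts before OP31 ends → OP31 and OP33 overlap.
OP34 starts after OP31 ends — done with OP31.
OP33 starts before OP30 ends → OP30 and OP33 overlap.
OP34 starts after OP30 ends — done with OP30.
OP34 starts before OP33 ends → OP33 and OP34 overlap.
OP32 starts before OP33 ends → OP33 and OP32 overlap.
OP32 starts before OP34 ends → OP34 and OP32 overlap.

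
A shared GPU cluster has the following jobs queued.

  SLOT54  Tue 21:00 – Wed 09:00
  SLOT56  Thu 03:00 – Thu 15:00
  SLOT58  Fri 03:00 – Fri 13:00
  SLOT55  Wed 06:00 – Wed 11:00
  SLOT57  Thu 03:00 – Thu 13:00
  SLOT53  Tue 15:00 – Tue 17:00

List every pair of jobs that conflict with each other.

Check each pair: they overlap iff neither finishes before the other starts.
Sorted by start: SLOT53, SLOT54, SLOT55, SLOT56, SLOT57, SLOT58.
SLOT54 starts after SLOT53 ends; SLOT53 is clear from here.
SLOT55 starts before SLOT54 ends → SLOT54 and SLOT55 overlap.
SLOT56 starts after SLOT54 ends; SLOT54 is clear from here.
SLOT56 starts after SLOT55 ends; SLOT55 is clear from here.
SLOT57 starts before SLOT56 ends → SLOT56 and SLOT57 overlap.
SLOT58 starts after SLOT56 ends.
SLOT58 starts after SLOT57 ends.

SLOT54 & SLOT55, SLOT56 & SLOT57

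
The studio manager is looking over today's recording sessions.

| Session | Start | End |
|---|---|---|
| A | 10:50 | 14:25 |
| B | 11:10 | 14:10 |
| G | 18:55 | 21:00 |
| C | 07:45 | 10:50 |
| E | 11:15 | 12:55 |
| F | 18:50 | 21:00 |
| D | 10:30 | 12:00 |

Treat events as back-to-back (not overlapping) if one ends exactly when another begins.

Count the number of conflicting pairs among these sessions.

Sorted by start: C, D, A, B, E, F, G.
D starts before C ends → C and D overlap.
A starts exactly when C ends (back-to-back, no overlap) — done with C.
A starts before D ends → D and A overlap.
B starts before D ends → D and B overlap.
E starts before D ends → D and E overlap.
F starts after D ends — done with D.
B starts before A ends → A and B overlap.
E starts before A ends → A and E overlap.
F starts after A ends — done with A.
E starts before B ends → B and E overlap.
F starts after B ends — done with B.
F starts after E ends — done with E.
G starts before F ends → F and G overlap.
Overlapping pairs: A & B, A & D, A & E, B & D, B & E, C & D, D & E, F & G — 8 in total.

8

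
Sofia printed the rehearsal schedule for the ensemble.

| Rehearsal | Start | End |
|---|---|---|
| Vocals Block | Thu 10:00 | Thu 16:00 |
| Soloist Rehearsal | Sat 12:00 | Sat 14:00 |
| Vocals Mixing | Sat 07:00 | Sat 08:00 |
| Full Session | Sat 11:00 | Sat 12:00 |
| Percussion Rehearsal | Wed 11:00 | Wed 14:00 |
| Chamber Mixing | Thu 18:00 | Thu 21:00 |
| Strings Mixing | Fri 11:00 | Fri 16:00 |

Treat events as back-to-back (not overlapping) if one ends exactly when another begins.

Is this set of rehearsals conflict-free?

Sorted by start: Percussion Rehearsal, Vocals Block, Chamber Mixing, Strings Mixing, Vocals Mixing, Full Session, Soloist Rehearsal.
Vocals Block starts after Percussion Rehearsal ends; Percussion Rehearsal is clear from here.
Chamber Mixing starts after Vocals Block ends; Vocals Block is clear from here.
Strings Mixing starts after Chamber Mixing ends; Chamber Mixing is clear from here.
Vocals Mixing starts after Strings Mixing ends; Strings Mixing is clear from here.
Full Session starts after Vocals Mixing ends; Vocals Mixing is clear from here.
Soloist Rehearsal starts exactly when Full Session ends (back-to-back, no overlap).
Every pair is clear; the schedule has no overlaps.

Yes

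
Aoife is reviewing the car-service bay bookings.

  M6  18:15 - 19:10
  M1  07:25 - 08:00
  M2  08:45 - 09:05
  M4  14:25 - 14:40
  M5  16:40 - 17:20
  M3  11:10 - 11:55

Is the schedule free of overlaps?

Sorted by start: M1, M2, M3, M4, M5, M6.
M2 starts after M1 ends, so nothing later overlaps M1 either.
M3 starts after M2 ends, so nothing later overlaps M2 either.
M4 starts after M3 ends, so nothing later overlaps M3 either.
M5 starts after M4 ends, so nothing later overlaps M4 either.
M6 starts after M5 ends.
Every pair is clear; the schedule has no overlaps.

Yes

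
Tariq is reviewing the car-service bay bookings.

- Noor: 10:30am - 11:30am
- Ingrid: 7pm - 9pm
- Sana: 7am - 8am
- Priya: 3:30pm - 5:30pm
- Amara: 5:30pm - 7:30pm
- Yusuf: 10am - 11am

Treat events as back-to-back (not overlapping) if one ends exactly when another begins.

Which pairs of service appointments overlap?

Check each pair: they overlap iff neither finishes before the other starts.
Sorted by start: Sana, Yusuf, Noor, Priya, Amara, Ingrid.
Yusuf starts after Sana ends, so Sana has no further overlaps.
Noor starts before Yusuf ends → Yusuf and Noor overlap.
Priya starts after Yusuf ends, so Yusuf has no further overlaps.
Priya starts after Noor ends, so Noor has no further overlaps.
Amara starts exactly when Priya ends (back-to-back, no overlap), so Priya has no further overlaps.
Ingrid starts before Amara ends → Amara and Ingrid overlap.

Amara & Ingrid, Noor & Yusuf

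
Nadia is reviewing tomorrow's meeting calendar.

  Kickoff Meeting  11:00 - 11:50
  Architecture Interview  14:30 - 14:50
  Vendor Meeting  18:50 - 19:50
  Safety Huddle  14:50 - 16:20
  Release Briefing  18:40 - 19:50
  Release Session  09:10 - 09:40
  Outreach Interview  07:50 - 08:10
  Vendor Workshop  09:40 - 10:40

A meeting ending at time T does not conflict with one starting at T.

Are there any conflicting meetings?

Yes

Sorted by start: Outreach Interview, Release Session, Vendor Workshop, Kickoff Meeting, Architecture Interview, Safety Huddle, Release Briefing, Vendor Meeting.
Release Session starts after Outreach Interview ends; Outreach Interview is clear from here.
Vendor Workshop starts exactly when Release Session ends (back-to-back, no overlap); Release Session is clear from here.
Kickoff Meeting starts after Vendor Workshop ends; Vendor Workshop is clear from here.
Architecture Interview starts after Kickoff Meeting ends; Kickoff Meeting is clear from here.
Safety Huddle starts exactly when Architecture Interview ends (back-to-back, no overlap); Architecture Interview is clear from here.
Release Briefing starts after Safety Huddle ends; Safety Huddle is clear from here.
Vendor Meeting starts before Release Briefing ends → Release Briefing and Vendor Meeting overlap.
That's a conflict, so the schedule is not conflict-free.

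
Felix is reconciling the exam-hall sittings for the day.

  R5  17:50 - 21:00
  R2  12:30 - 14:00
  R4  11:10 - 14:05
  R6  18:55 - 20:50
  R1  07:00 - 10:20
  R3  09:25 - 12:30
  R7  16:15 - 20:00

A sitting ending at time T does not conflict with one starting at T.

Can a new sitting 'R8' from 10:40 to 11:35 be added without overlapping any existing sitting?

R1: ends 10:20 at or before R8 starts 10:40 → clear.
R3: starts 09:25 before R8 ends 11:35, and ends 12:30 after R8 starts 10:40 → overlap.
R4: starts 11:10 before R8 ends 11:35, and ends 14:05 after R8 starts 10:40 → overlap.
R2: starts 12:30 at or after R8 ends 11:35 → clear.
R7: starts 16:15 at or after R8 ends 11:35 → clear.
R5: starts 17:50 at or after R8 ends 11:35 → clear.
R6: starts 18:55 at or after R8 ends 11:35 → clear.
R8 overlaps R3, R4.

No — it overlaps R3, R4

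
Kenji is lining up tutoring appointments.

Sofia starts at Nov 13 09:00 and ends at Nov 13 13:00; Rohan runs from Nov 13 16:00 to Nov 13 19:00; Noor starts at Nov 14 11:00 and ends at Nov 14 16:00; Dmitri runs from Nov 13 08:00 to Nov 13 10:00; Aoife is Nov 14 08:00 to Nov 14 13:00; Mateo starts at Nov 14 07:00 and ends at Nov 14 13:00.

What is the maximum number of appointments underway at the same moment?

Sweep the timeline, counting +1 at each start and −1 at each end (ends before starts at a tie):
Nov 13 08:00 start Dmitri → 1
Nov 13 09:00 start Sofia → 2
Nov 13 10:00 end Dmitri → 1
Nov 13 13:00 end Sofia → 0
Nov 13 16:00 start Rohan → 1
Nov 13 19:00 end Rohan → 0
Nov 14 07:00 start Mateo → 1
Nov 14 08:00 start Aoife → 2
Nov 14 11:00 start Noor → 3
Nov 14 13:00 end Aoife → 2
Nov 14 13:00 end Mateo → 1
Nov 14 16:00 end Noor → 0
Peak is 3, at Nov 14 11:00 (Aoife, Mateo, Noor).

3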